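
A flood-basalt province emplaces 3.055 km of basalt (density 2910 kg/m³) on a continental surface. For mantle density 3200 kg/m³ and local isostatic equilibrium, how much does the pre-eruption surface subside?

Subaerial loading: s = t ρ_load / ρ_m.
s = 3.055 km × 2910/3200 = 2.78 km.

2.78 km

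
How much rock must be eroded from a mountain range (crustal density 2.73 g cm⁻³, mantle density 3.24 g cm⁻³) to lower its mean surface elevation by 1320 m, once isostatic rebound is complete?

8390 m

Net drop Δ = e − u = e − e ρ_c/ρ_m = e (ρ_m − ρ_c)/ρ_m.
e = Δ ρ_m/(ρ_m − ρ_c) = 1320 m × 3.24/0.51 = 8390 m.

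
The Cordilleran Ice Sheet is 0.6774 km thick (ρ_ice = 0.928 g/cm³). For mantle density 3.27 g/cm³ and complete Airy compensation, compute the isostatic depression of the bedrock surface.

Balancing pressure at the compensation depth: the ice load ρ_ice t is balanced by mantle displaced below, ρ_m s.
s = t ρ_ice / ρ_m = 0.6774 km × 0.928/3.27 = 0.192 km.

0.192 km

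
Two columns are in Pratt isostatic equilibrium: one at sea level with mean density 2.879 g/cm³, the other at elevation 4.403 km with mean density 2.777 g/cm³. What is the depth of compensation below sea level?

ρ_ref D = ρ (D + h) → D (ρ_ref − ρ) = ρ h.
D = ρ h/(ρ_ref − ρ) = 2.777 × 4.403 km/(2.879 − 2.777) = 120 km.

120 km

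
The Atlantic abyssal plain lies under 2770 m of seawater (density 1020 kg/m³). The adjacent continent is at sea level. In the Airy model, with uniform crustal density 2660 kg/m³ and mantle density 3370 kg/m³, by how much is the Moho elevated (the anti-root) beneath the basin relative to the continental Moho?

By Archimedes' principle applied to the lithosphere: replacing crust with seawater at the top is compensated by replacing crust with mantle at the base: d (ρ_c − ρ_w) = a (ρ_m − ρ_c).
a = d (ρ_c − ρ_w)/(ρ_m − ρ_c) = 2770 m × 1640/710 = 6400 m.

6400 m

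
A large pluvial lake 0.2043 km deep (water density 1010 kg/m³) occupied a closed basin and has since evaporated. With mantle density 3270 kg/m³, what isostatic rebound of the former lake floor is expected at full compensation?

0.0631 km

u = d ρ_w/ρ_m = 0.2043 km × 1010/3270 = 0.0631 km.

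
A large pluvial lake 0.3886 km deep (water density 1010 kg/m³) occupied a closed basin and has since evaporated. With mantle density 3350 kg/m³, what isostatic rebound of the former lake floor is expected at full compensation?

u = d ρ_w/ρ_m = 0.3886 km × 1010/3350 = 0.117 km.

0.117 km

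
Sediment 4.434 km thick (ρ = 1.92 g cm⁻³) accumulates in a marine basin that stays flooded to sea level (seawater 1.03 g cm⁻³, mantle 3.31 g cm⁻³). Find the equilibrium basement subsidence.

1.73 km

Submarine loading: the sediment displaces seawater, and the subsidence is in turn flooded, so s (ρ_m − ρ_w) = t (ρ_sed − ρ_w).
s = 4.434 km × (1.92 − 1.03) / (3.31 − 1.03) = 1.73 km.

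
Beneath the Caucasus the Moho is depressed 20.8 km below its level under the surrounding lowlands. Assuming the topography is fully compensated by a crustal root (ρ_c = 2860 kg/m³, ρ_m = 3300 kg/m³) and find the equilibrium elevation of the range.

3.2 km

Equating mass per unit area of the two columns: ρ_c h = (ρ_m − ρ_c) r.
h = r (ρ_m − ρ_c) / ρ_c = 20.8 km × (3300 − 2860) / 2860 = 3.2 km.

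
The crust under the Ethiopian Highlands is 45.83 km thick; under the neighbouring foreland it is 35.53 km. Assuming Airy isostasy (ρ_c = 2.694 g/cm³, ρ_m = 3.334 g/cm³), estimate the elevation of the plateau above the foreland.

1.98 km

Excess crust Δ = 45.83 km − 35.53 km = 10.3 km, split between elevation h and root r with h + r = Δ.
Airy balance ρ_c h = (ρ_m − ρ_c) r gives r = h ρ_c/(ρ_m − ρ_c), so h (1 + ρ_c/(ρ_m − ρ_c)) = Δ, i.e. h = Δ (ρ_m − ρ_c)/ρ_m.
h = 10.3 km × 0.64/3.334 = 1.98 km.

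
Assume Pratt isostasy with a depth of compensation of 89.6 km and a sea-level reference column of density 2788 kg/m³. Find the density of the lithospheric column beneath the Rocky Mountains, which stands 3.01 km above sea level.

2700 kg/m³

Pratt balance: ρ_ref D = ρ (D + h).
ρ = ρ_ref D/(D + h) = 2788 × 89.6 km/(89.6 km + 3.01 km) = 2700 kg/m³.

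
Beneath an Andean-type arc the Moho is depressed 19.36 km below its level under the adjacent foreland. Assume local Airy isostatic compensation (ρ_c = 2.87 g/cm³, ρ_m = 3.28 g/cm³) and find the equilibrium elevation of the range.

By Archimedes' principle applied to the lithosphere: ρ_c h = (ρ_m − ρ_c) r.
h = r (ρ_m − ρ_c) / ρ_c = 19.36 km × (3.28 − 2.87) / 2.87 = 2.77 km.

2.77 km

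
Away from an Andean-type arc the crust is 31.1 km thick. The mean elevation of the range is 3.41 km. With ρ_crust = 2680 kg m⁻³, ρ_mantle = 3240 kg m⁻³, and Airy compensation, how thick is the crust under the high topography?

Root depth r = h ρ_c / (ρ_m − ρ_c) = 3.41 km × 2680 / 560 = 16.32 km.
Total thickness = T + h + r = 31.1 km + 3.41 km + 16.32 km = 50.8 km.

50.8 km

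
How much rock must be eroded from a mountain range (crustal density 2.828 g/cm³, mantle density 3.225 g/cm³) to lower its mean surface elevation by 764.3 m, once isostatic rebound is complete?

6210 m

Net drop Δ = e − u = e − e ρ_c/ρ_m = e (ρ_m − ρ_c)/ρ_m.
e = Δ ρ_m/(ρ_m − ρ_c) = 764.3 m × 3.225/0.397 = 6210 m.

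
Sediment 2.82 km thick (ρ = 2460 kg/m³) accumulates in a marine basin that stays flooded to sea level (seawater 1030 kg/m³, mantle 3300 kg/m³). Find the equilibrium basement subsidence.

1.78 km

Submarine loading: the sediment displaces seawater, and the subsidence is in turn flooded, so s (ρ_m − ρ_w) = t (ρ_sed − ρ_w).
s = 2.82 km × (2460 − 1030) / (3300 − 1030) = 1.78 km.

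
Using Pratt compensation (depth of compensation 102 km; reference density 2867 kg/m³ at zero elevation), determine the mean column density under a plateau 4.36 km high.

Pratt balance: ρ_ref D = ρ (D + h).
ρ = ρ_ref D/(D + h) = 2867 × 102 km/(102 km + 4.36 km) = 2750 kg/m³.

2750 kg/m³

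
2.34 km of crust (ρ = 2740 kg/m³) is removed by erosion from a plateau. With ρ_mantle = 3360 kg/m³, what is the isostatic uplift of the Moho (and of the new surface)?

Unloading: uplift u = e ρ_c/ρ_m = 2.34 km × 2740/3360 = 1.91 km.

1.91 km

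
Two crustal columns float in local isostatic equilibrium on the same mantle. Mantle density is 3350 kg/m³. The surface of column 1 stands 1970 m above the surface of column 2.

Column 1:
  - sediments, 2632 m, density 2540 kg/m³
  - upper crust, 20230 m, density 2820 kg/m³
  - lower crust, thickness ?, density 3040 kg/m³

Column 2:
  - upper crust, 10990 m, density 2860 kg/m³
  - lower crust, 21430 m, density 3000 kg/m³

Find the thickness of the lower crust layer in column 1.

21400 m

Take the compensation level at the base of the deeper column (depth z_c below the surface of column 1) and equate Σ ρ_i t_i down to z_c; mantle fills any gap and the z_c terms cancel.
Column 1: 2632×2540 + 20230×2820 + x×3040 + (z_c − 22862 − x)×3350
Column 2: 1970×0 + 10990×2860 + 21430×3000 + (z_c − 1970 − 32420)×3350
The z_c×3350 term appears on both sides and cancels. Collect the known terms of each column as K = Σ(ρt)_known − 3350 × (depth of known layers): K_1 = 63733880 − 3350×22862 = −12853820; K_2 = 95721400 − 3350×(1970 + 32420) = −19485100.
Balance: K_1 − x×(3350 − 3040) = K_2, so x = (K_1 − K_2)/(3350 − 3040) = 6631280/310 = 21400 m.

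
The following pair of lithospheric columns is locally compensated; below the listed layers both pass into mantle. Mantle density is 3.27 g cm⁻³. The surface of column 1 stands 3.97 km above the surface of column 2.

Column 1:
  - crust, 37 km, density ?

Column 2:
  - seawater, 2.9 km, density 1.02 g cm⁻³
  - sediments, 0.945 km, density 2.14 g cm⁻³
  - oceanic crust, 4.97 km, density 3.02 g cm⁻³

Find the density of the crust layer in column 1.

Take the compensation level at the base of the deeper column (depth z_c below the surface of column 1) and equate Σ ρ_i t_i down to z_c; mantle fills any gap and the z_c terms cancel.
Column 1: 37×ρ + (z_c − 37)×3.27
Column 2: 3.97×0 + 2.9×1.02 + 0.945×2.14 + 4.97×3.02 + (z_c − 3.97 − 8.815)×3.27
The z_c×3.27 term appears on both sides and cancels. Collect the known terms of each column as K = Σ(ρt)_known − 3.27 × (depth of known layers): K_1 = 0 − 3.27×37 = −120.99; K_2 = 19.9897 − 3.27×(3.97 + 8.815) = −21.81725.
Balance: K_1 + 37×ρ = K_2, so ρ = (K_2 − K_1)/37 = 99.1727/37 = 2.68 g cm⁻³.

2.68 g cm⁻³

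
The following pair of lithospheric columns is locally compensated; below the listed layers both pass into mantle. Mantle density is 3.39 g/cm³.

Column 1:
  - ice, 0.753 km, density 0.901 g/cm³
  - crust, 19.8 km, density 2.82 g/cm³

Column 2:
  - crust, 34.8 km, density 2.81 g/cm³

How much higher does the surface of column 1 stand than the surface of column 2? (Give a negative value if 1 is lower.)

−2.07 km

For any compensation level in the mantle, the mantle terms cancel and isostasy reduces to e = (Σt_1 − Σt_2) − (Σ(ρt)_1 − Σ(ρt)_2) / ρ_m.
Σt_1 = 20.553 km; Σt_2 = 34.8 km; Σ(ρt)_1 = 56.514453; Σ(ρt)_2 = 97.788 (in km·g/cm³).
e = (20.553 − 34.8) − (56.514453 − 97.788) / 3.39 = −2.07 km.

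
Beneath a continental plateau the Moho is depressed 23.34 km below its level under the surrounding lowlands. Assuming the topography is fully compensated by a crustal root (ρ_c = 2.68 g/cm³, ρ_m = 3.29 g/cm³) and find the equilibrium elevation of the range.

By Archimedes' principle applied to the lithosphere: ρ_c h = (ρ_m − ρ_c) r.
h = r (ρ_m − ρ_c) / ρ_c = 23.34 km × (3.29 − 2.68) / 2.68 = 5.31 km.

5.31 km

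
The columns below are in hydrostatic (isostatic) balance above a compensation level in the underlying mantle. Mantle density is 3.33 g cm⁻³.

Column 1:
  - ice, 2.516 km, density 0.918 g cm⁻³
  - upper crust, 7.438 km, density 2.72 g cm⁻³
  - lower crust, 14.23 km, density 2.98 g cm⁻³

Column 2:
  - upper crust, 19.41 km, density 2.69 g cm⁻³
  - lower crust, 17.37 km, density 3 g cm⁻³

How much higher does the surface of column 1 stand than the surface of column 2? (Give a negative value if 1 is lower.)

For any compensation level in the mantle, the mantle terms cancel and isostasy reduces to e = (Σt_1 − Σt_2) − (Σ(ρt)_1 − Σ(ρt)_2) / ρ_m.
Σt_1 = 24.184 km; Σt_2 = 36.78 km; Σ(ρt)_1 = 64.946448; Σ(ρt)_2 = 104.3229 (in km·g cm⁻³).
e = (24.184 − 36.78) − (64.946448 − 104.3229) / 3.33 = −0.771 km.

−0.771 km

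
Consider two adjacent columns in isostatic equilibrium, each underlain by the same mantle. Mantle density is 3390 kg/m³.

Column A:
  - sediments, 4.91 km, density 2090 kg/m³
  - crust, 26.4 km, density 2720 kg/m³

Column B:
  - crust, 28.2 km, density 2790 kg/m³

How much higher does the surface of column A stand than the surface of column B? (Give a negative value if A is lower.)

2.11 km

For any compensation level in the mantle, the mantle terms cancel and isostasy reduces to e = (Σt_A − Σt_B) − (Σ(ρt)_A − Σ(ρt)_B) / ρ_m.
Σt_A = 31.31 km; Σt_B = 28.2 km; Σ(ρt)_A = 82069.9; Σ(ρt)_B = 78678 (in km·kg/m³).
e = (31.31 − 28.2) − (82069.9 − 78678) / 3390 = 2.11 km.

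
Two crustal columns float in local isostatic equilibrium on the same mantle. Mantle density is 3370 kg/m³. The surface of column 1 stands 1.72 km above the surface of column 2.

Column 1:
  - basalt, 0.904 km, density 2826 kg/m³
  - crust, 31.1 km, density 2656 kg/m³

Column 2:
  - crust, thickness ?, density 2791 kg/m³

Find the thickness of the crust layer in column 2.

29.2 km

Take the compensation level at the base of the deeper column (depth z_c below the surface of column 1) and equate Σ ρ_i t_i down to z_c; mantle fills any gap and the z_c terms cancel.
Column 1: 0.904×2826 + 31.1×2656 + (z_c − 32.004)×3370
Column 2: 1.72×0 + x×2791 + (z_c − 1.72 − 0 − x)×3370
The z_c×3370 term appears on both sides and cancels. Collect the known terms of each column as K = Σ(ρt)_known − 3370 × (depth of known layers): K_1 = 85156.304 − 3370×32.004 = −22697.176; K_2 = 0 − 3370×(1.72 + 0) = −5796.4.
Balance: K_1 = K_2 − x×(3370 − 2791), so x = (K_2 − K_1)/(3370 − 2791) = 16900.8/579 = 29.2 km.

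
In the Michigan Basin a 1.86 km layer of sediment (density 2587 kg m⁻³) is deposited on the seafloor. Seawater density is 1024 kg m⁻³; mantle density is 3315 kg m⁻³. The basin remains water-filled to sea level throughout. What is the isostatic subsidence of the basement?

1.27 km

Submarine loading: the sediment displaces seawater, and the subsidence is in turn flooded, so s (ρ_m − ρ_w) = t (ρ_sed − ρ_w).
s = 1.86 km × (2587 − 1024) / (3315 − 1024) = 1.27 km.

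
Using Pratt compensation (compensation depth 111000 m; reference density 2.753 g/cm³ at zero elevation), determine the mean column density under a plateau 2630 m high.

2.69 g/cm³

Pratt balance: ρ_ref D = ρ (D + h).
ρ = ρ_ref D/(D + h) = 2.753 × 111000 m/(111000 m + 2630 m) = 2.69 g/cm³.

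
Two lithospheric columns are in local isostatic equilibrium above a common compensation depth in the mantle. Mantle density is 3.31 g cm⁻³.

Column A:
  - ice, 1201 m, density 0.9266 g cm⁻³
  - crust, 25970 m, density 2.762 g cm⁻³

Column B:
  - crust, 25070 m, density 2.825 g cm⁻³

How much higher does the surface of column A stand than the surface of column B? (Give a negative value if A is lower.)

For any compensation level in the mantle, the mantle terms cancel and isostasy reduces to e = (Σt_A − Σt_B) − (Σ(ρt)_A − Σ(ρt)_B) / ρ_m.
Σt_A = 27171 m; Σt_B = 25070 m; Σ(ρt)_A = 72841.9866; Σ(ρt)_B = 70822.75 (in m·g cm⁻³).
e = (27171 − 25070) − (72841.9866 − 70822.75) / 3.31 = 1490 m.

1490 m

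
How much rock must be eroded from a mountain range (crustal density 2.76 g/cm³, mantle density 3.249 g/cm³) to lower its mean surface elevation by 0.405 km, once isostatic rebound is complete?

Net drop Δ = e − u = e − e ρ_c/ρ_m = e (ρ_m − ρ_c)/ρ_m.
e = Δ ρ_m/(ρ_m − ρ_c) = 0.405 km × 3.249/0.489 = 2.69 km.

2.69 km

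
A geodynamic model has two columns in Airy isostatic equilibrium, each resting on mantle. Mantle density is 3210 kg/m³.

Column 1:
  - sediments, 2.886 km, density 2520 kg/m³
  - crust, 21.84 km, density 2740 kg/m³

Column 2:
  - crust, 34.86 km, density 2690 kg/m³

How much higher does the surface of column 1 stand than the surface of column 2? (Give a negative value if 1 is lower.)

For any compensation level in the mantle, the mantle terms cancel and isostasy reduces to e = (Σt_1 − Σt_2) − (Σ(ρt)_1 − Σ(ρt)_2) / ρ_m.
Σt_1 = 24.726 km; Σt_2 = 34.86 km; Σ(ρt)_1 = 67114.32; Σ(ρt)_2 = 93773.4 (in km·kg/m³).
e = (24.726 − 34.86) − (67114.32 − 93773.4) / 3210 = −1.83 km.

−1.83 km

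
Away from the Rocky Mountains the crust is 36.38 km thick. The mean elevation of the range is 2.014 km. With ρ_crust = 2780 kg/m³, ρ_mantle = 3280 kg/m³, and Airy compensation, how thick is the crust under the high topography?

Root depth r = h ρ_c / (ρ_m − ρ_c) = 2.014 km × 2780 / 500 = 11.2 km.
Total thickness = T + h + r = 36.38 km + 2.014 km + 11.2 km = 49.6 km.

49.6 km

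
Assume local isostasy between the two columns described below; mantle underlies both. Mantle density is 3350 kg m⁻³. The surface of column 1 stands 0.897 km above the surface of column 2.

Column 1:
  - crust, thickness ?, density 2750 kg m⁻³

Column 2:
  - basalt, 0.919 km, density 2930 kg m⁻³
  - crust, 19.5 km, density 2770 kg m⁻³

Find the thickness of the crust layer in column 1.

24.5 km

Take the compensation level at the base of the deeper column (depth z_c below the surface of column 1) and equate Σ ρ_i t_i down to z_c; mantle fills any gap and the z_c terms cancel.
Column 1: x×2750 + (z_c − 0 − x)×3350
Column 2: 0.897×0 + 0.919×2930 + 19.5×2770 + (z_c − 0.897 − 20.419)×3350
The z_c×3350 term appears on both sides and cancels. Collect the known terms of each column as K = Σ(ρt)_known − 3350 × (depth of known layers): K_1 = 0 − 3350×0 = 0; K_2 = 56707.67 − 3350×(0.897 + 20.419) = −14700.93.
Balance: K_1 − x×(3350 − 2750) = K_2, so x = (K_1 − K_2)/(3350 − 2750) = 14700.9/600 = 24.5 km.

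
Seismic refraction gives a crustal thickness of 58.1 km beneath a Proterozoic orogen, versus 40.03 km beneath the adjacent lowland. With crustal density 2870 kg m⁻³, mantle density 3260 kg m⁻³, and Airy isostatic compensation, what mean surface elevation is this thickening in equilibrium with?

2.16 km

Excess crust Δ = 58.1 km − 40.03 km = 18.07 km, split between elevation h and root r with h + r = Δ.
Airy balance ρ_c h = (ρ_m − ρ_c) r gives r = h ρ_c/(ρ_m − ρ_c), so h (1 + ρ_c/(ρ_m − ρ_c)) = Δ, i.e. h = Δ (ρ_m − ρ_c)/ρ_m.
h = 18.07 km × 390/3260 = 2.16 km.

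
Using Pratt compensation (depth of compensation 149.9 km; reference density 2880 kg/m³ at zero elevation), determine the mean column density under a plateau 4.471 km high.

Pratt balance: ρ_ref D = ρ (D + h).
ρ = ρ_ref D/(D + h) = 2880 × 149.9 km/(149.9 km + 4.471 km) = 2800 kg/m³.

2800 kg/m³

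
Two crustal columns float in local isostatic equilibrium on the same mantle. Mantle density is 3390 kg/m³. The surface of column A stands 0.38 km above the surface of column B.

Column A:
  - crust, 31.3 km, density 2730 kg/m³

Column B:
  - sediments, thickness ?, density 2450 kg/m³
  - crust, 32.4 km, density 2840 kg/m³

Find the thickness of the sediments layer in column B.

1.65 km

Take the compensation level at the base of the deeper column (depth z_c below the surface of column A) and equate Σ ρ_i t_i down to z_c; mantle fills any gap and the z_c terms cancel.
Column A: 31.3×2730 + (z_c − 31.3)×3390
Column B: 0.38×0 + x×2450 + 32.4×2840 + (z_c − 0.38 − 32.4 − x)×3390
The z_c×3390 term appears on both sides and cancels. Collect the known terms of each column as K = Σ(ρt)_known − 3390 × (depth of known layers): K_A = 85449 − 3390×31.3 = −20658; K_B = 92016 − 3390×(0.38 + 32.4) = −19108.2.
Balance: K_A = K_B − x×(3390 − 2450), so x = (K_B − K_A)/(3390 − 2450) = 1549.8/940 = 1.65 km.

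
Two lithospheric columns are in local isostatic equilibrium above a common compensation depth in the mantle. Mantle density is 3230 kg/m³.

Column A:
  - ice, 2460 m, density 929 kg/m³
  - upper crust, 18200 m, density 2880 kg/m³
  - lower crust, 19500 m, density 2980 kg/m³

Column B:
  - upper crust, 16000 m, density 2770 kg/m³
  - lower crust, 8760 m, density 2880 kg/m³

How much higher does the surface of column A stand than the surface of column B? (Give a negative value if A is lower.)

For any compensation level in the mantle, the mantle terms cancel and isostasy reduces to e = (Σt_A − Σt_B) − (Σ(ρt)_A − Σ(ρt)_B) / ρ_m.
Σt_A = 40160 m; Σt_B = 24760 m; Σ(ρt)_A = 112811340; Σ(ρt)_B = 69548800 (in m·kg/m³).
e = (40160 − 24760) − (112811340 − 69548800) / 3230 = 2010 m.

2010 m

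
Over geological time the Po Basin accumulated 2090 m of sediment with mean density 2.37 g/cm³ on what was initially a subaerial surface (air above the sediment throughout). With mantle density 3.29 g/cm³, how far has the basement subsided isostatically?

Subaerial load: s = t ρ_sed / ρ_m = 2090 m × 2.37/3.29 = 1510 m.

1510 m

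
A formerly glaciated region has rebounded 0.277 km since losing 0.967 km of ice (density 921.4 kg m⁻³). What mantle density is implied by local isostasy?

ρ_m = ρ_ice t / u = 921.4 × 0.967 km/0.277 km = 3220 kg m⁻³.

3220 kg m⁻³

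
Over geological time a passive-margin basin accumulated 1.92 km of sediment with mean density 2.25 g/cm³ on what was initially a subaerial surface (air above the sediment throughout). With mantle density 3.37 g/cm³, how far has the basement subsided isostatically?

Subaerial load: s = t ρ_sed / ρ_m = 1.92 km × 2.25/3.37 = 1.28 km.

1.28 km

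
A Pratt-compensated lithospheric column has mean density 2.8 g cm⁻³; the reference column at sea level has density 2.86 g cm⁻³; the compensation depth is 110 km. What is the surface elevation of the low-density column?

ρ_ref D = ρ (D + h) → h = D (ρ_ref − ρ)/ρ.
h = 110 km × (2.86 − 2.8)/2.8 = 2.36 km.

2.36 km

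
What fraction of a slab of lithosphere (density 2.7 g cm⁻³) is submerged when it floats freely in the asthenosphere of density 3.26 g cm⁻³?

82.8%

Submerged fraction = ρ_obj/ρ_fluid = 2.7/3.26 = 82.8%.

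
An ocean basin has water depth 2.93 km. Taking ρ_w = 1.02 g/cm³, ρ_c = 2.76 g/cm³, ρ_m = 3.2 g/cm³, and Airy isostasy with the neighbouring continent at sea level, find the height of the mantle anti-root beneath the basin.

By Archimedes' principle applied to the lithosphere: replacing crust with seawater at the top is compensated by replacing crust with mantle at the base: d (ρ_c − ρ_w) = a (ρ_m − ρ_c).
a = d (ρ_c − ρ_w)/(ρ_m − ρ_c) = 2.93 km × 1.74/0.44 = 11.6 km.

11.6 km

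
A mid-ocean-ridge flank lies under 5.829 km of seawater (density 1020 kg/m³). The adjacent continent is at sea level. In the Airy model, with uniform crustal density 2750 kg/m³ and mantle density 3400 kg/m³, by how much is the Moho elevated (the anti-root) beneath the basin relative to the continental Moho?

Isostatic balance requires: replacing crust with seawater at the top is compensated by replacing crust with mantle at the base: d (ρ_c − ρ_w) = a (ρ_m − ρ_c).
a = d (ρ_c − ρ_w)/(ρ_m − ρ_c) = 5.829 km × 1730/650 = 15.5 km.

15.5 km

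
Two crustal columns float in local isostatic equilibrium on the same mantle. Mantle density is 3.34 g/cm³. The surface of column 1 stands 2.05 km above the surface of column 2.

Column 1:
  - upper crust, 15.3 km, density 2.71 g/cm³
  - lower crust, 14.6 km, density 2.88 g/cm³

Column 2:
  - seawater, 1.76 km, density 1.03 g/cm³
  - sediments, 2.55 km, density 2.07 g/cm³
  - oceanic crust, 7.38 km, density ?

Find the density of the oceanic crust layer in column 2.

Take the compensation level at the base of the deeper column (depth z_c below the surface of column 1) and equate Σ ρ_i t_i down to z_c; mantle fills any gap and the z_c terms cancel.
Column 1: 15.3×2.71 + 14.6×2.88 + (z_c − 29.9)×3.34
Column 2: 2.05×0 + 1.76×1.03 + 2.55×2.07 + 7.38×ρ + (z_c − 2.05 − 11.69)×3.34
The z_c×3.34 term appears on both sides and cancels. Collect the known terms of each column as K = Σ(ρt)_known − 3.34 × (depth of known layers): K_1 = 83.511 − 3.34×29.9 = −16.355; K_2 = 7.0913 − 3.34×(2.05 + 11.69) = −38.8003.
Balance: K_1 = K_2 + 7.38×ρ, so ρ = (K_1 − K_2)/7.38 = 22.4453/7.38 = 3.04 g/cm³.

3.04 g/cm³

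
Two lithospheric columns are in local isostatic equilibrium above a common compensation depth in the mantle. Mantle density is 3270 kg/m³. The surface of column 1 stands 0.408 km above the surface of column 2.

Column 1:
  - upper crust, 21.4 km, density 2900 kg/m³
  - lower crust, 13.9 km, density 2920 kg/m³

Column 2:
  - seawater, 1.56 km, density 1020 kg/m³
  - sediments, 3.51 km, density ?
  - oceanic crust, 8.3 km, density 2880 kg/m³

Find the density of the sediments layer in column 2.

1930 kg/m³

Take the compensation level at the base of the deeper column (depth z_c below the surface of column 1) and equate Σ ρ_i t_i down to z_c; mantle fills any gap and the z_c terms cancel.
Column 1: 21.4×2900 + 13.9×2920 + (z_c − 35.3)×3270
Column 2: 0.408×0 + 1.56×1020 + 3.51×ρ + 8.3×2880 + (z_c − 0.408 − 13.37)×3270
The z_c×3270 term appears on both sides and cancels. Collect the known terms of each column as K = Σ(ρt)_known − 3270 × (depth of known layers): K_1 = 102648 − 3270×35.3 = −12783; K_2 = 25495.2 − 3270×(0.408 + 13.37) = −19558.86.
Balance: K_1 = K_2 + 3.51×ρ, so ρ = (K_1 − K_2)/3.51 = 6775.86/3.51 = 1930 kg/m³.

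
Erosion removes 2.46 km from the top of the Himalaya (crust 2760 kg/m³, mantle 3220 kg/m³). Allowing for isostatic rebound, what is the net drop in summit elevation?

Rebound u = e ρ_c/ρ_m = 2.46 km × 2760/3220 = 2.109 km.
Net surface drop = e − u = 2.46 km − 2.109 km = e (ρ_m − ρ_c)/ρ_m = 0.351 km.

0.351 km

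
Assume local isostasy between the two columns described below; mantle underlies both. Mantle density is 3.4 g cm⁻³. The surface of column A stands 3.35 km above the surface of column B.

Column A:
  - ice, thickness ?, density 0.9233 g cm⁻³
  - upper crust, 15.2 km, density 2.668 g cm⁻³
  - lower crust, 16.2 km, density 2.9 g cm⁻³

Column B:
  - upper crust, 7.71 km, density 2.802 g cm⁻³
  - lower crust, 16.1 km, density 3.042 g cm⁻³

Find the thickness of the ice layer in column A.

Take the compensation level at the base of the deeper column (depth z_c below the surface of column A) and equate Σ ρ_i t_i down to z_c; mantle fills any gap and the z_c terms cancel.
Column A: x×0.9233 + 15.2×2.668 + 16.2×2.9 + (z_c − 31.4 − x)×3.4
Column B: 3.35×0 + 7.71×2.802 + 16.1×3.042 + (z_c − 3.35 − 23.81)×3.4
The z_c×3.4 term appears on both sides and cancels. Collect the known terms of each column as K = Σ(ρt)_known − 3.4 × (depth of known layers): K_A = 87.5336 − 3.4×31.4 = −19.2264; K_B = 70.57962 − 3.4×(3.35 + 23.81) = −21.76438.
Balance: K_A − x×(3.4 − 0.9233) = K_B, so x = (K_A − K_B)/(3.4 − 0.9233) = 2.53798/2.4767 = 1.02 km.

1.02 km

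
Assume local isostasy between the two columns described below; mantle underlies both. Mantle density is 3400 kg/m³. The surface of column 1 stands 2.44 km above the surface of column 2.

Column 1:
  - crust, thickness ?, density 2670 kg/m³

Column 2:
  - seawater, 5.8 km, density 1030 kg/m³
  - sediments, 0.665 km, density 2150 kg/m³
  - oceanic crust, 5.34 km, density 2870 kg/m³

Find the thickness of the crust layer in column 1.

Take the compensation level at the base of the deeper column (depth z_c below the surface of column 1) and equate Σ ρ_i t_i down to z_c; mantle fills any gap and the z_c terms cancel.
Column 1: x×2670 + (z_c − 0 − x)×3400
Column 2: 2.44×0 + 5.8×1030 + 0.665×2150 + 5.34×2870 + (z_c − 2.44 − 11.805)×3400
The z_c×3400 term appears on both sides and cancels. Collect the known terms of each column as K = Σ(ρt)_known − 3400 × (depth of known layers): K_1 = 0 − 3400×0 = 0; K_2 = 22729.55 − 3400×(2.44 + 11.805) = −25703.45.
Balance: K_1 − x×(3400 − 2670) = K_2, so x = (K_1 − K_2)/(3400 − 2670) = 25703.5/730 = 35.2 km.

35.2 km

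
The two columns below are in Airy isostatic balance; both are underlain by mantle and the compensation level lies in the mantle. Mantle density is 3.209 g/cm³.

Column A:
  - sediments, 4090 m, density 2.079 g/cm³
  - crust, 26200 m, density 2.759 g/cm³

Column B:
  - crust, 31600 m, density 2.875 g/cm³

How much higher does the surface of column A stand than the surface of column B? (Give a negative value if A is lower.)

For any compensation level in the mantle, the mantle terms cancel and isostasy reduces to e = (Σt_A − Σt_B) − (Σ(ρt)_A − Σ(ρt)_B) / ρ_m.
Σt_A = 30290 m; Σt_B = 31600 m; Σ(ρt)_A = 80788.91; Σ(ρt)_B = 90850 (in m·g/cm³).
e = (30290 − 31600) − (80788.91 − 90850) / 3.209 = 1830 m.

1830 m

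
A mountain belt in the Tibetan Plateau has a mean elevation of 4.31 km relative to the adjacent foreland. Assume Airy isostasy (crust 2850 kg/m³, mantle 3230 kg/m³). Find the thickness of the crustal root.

32.3 km

Equating mass per unit area of the two columns: the weight of the topography is balanced by the buoyancy of the root, ρ_c h = (ρ_m − ρ_c) r.
r = h · ρ_c / (ρ_m − ρ_c) = 4.31 km × 2850 / (3230 − 2850) = 32.3 km.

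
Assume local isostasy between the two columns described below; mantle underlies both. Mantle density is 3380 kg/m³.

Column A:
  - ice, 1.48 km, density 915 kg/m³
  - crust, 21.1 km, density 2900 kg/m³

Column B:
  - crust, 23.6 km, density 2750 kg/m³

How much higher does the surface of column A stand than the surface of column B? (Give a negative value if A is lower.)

For any compensation level in the mantle, the mantle terms cancel and isostasy reduces to e = (Σt_A − Σt_B) − (Σ(ρt)_A − Σ(ρt)_B) / ρ_m.
Σt_A = 22.58 km; Σt_B = 23.6 km; Σ(ρt)_A = 62544.2; Σ(ρt)_B = 64900 (in km·kg/m³).
e = (22.58 − 23.6) − (62544.2 − 64900) / 3380 = −0.323 km.

−0.323 km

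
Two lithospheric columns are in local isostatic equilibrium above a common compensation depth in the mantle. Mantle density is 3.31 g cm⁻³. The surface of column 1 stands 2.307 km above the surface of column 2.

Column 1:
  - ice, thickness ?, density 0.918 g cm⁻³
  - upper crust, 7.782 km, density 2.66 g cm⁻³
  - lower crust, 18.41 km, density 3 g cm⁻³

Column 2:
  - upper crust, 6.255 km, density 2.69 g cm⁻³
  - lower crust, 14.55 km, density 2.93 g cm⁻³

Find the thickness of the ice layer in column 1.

2.62 km

Take the compensation level at the base of the deeper column (depth z_c below the surface of column 1) and equate Σ ρ_i t_i down to z_c; mantle fills any gap and the z_c terms cancel.
Column 1: x×0.918 + 7.782×2.66 + 18.41×3 + (z_c − 26.192 − x)×3.31
Column 2: 2.307×0 + 6.255×2.69 + 14.55×2.93 + (z_c − 2.307 − 20.805)×3.31
The z_c×3.31 term appears on both sides and cancels. Collect the known terms of each column as K = Σ(ρt)_known − 3.31 × (depth of known layers): K_1 = 75.93012 − 3.31×26.192 = −10.7654; K_2 = 59.45745 − 3.31×(2.307 + 20.805) = −17.04327.
Balance: K_1 − x×(3.31 − 0.918) = K_2, so x = (K_1 − K_2)/(3.31 − 0.918) = 6.27787/2.392 = 2.62 km.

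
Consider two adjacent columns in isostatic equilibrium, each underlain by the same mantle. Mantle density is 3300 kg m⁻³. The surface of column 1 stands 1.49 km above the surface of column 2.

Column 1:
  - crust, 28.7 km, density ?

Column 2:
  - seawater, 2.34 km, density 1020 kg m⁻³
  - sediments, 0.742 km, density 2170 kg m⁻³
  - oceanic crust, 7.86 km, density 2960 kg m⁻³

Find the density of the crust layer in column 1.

2820 kg m⁻³

Take the compensation level at the base of the deeper column (depth z_c below the surface of column 1) and equate Σ ρ_i t_i down to z_c; mantle fills any gap and the z_c terms cancel.
Column 1: 28.7×ρ + (z_c − 28.7)×3300
Column 2: 1.49×0 + 2.34×1020 + 0.742×2170 + 7.86×2960 + (z_c − 1.49 − 10.942)×3300
The z_c×3300 term appears on both sides and cancels. Collect the known terms of each column as K = Σ(ρt)_known − 3300 × (depth of known layers): K_1 = 0 − 3300×28.7 = −94710; K_2 = 27262.54 − 3300×(1.49 + 10.942) = −13763.06.
Balance: K_1 + 28.7×ρ = K_2, so ρ = (K_2 − K_1)/28.7 = 80946.9/28.7 = 2820 kg m⁻³.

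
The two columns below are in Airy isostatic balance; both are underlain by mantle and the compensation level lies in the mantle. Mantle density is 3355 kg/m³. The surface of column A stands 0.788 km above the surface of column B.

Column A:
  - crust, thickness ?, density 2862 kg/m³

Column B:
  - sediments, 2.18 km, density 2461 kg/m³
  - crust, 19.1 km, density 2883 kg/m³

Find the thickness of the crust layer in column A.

27.6 km

Take the compensation level at the base of the deeper column (depth z_c below the surface of column A) and equate Σ ρ_i t_i down to z_c; mantle fills any gap and the z_c terms cancel.
Column A: x×2862 + (z_c − 0 − x)×3355
Column B: 0.788×0 + 2.18×2461 + 19.1×2883 + (z_c − 0.788 − 21.28)×3355
The z_c×3355 term appears on both sides and cancels. Collect the known terms of each column as K = Σ(ρt)_known − 3355 × (depth of known layers): K_A = 0 − 3355×0 = 0; K_B = 60430.28 − 3355×(0.788 + 21.28) = −13607.86.
Balance: K_A − x×(3355 − 2862) = K_B, so x = (K_A − K_B)/(3355 − 2862) = 13607.9/493 = 27.6 km.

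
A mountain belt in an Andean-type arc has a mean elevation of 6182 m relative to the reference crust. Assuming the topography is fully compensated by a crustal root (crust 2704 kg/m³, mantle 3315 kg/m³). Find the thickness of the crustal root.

27400 m

By Archimedes' principle applied to the lithosphere: the weight of the topography is balanced by the buoyancy of the root, ρ_c h = (ρ_m − ρ_c) r.
r = h · ρ_c / (ρ_m − ρ_c) = 6182 m × 2704 / (3315 − 2704) = 27400 m.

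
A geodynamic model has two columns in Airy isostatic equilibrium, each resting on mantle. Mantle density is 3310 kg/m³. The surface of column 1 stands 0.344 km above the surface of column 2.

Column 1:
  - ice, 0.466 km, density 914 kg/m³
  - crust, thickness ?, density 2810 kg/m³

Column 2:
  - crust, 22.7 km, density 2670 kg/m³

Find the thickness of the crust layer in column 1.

Take the compensation level at the base of the deeper column (depth z_c below the surface of column 1) and equate Σ ρ_i t_i down to z_c; mantle fills any gap and the z_c terms cancel.
Column 1: 0.466×914 + x×2810 + (z_c − 0.466 − x)×3310
Column 2: 0.344×0 + 22.7×2670 + (z_c − 0.344 − 22.7)×3310
The z_c×3310 term appears on both sides and cancels. Collect the known terms of each column as K = Σ(ρt)_known − 3310 × (depth of known layers): K_1 = 425.924 − 3310×0.466 = −1116.536; K_2 = 60609 − 3310×(0.344 + 22.7) = −15666.64.
Balance: K_1 − x×(3310 − 2810) = K_2, so x = (K_1 − K_2)/(3310 − 2810) = 14550.1/500 = 29.1 km.

29.1 km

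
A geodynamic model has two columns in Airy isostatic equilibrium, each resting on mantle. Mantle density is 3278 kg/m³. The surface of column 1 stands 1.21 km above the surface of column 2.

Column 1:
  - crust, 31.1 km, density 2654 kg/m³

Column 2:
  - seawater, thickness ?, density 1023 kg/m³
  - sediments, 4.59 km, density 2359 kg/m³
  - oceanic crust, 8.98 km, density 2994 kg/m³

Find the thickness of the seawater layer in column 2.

Take the compensation level at the base of the deeper column (depth z_c below the surface of column 1) and equate Σ ρ_i t_i down to z_c; mantle fills any gap and the z_c terms cancel.
Column 1: 31.1×2654 + (z_c − 31.1)×3278
Column 2: 1.21×0 + x×1023 + 4.59×2359 + 8.98×2994 + (z_c − 1.21 − 13.57 − x)×3278
The z_c×3278 term appears on both sides and cancels. Collect the known terms of each column as K = Σ(ρt)_known − 3278 × (depth of known layers): K_1 = 82539.4 − 3278×31.1 = −19406.4; K_2 = 37713.93 − 3278×(1.21 + 13.57) = −10734.91.
Balance: K_1 = K_2 − x×(3278 − 1023), so x = (K_2 − K_1)/(3278 − 1023) = 8671.49/2255 = 3.85 km.

3.85 km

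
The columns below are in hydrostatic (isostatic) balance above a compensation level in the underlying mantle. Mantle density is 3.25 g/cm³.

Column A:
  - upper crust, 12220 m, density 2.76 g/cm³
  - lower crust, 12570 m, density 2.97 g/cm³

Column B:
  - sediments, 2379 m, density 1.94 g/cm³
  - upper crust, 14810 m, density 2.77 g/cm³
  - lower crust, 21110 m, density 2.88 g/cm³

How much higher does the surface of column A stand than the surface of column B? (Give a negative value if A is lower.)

−2620 m

For any compensation level in the mantle, the mantle terms cancel and isostasy reduces to e = (Σt_A − Σt_B) − (Σ(ρt)_A − Σ(ρt)_B) / ρ_m.
Σt_A = 24790 m; Σt_B = 38299 m; Σ(ρt)_A = 71060.1; Σ(ρt)_B = 106435.76 (in m·g/cm³).
e = (24790 − 38299) − (71060.1 − 106435.76) / 3.25 = −2620 m.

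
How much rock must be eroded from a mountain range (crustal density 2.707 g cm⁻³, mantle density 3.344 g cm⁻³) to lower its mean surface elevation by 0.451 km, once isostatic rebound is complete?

Net drop Δ = e − u = e − e ρ_c/ρ_m = e (ρ_m − ρ_c)/ρ_m.
e = Δ ρ_m/(ρ_m − ρ_c) = 0.451 km × 3.344/0.637 = 2.37 km.

2.37 km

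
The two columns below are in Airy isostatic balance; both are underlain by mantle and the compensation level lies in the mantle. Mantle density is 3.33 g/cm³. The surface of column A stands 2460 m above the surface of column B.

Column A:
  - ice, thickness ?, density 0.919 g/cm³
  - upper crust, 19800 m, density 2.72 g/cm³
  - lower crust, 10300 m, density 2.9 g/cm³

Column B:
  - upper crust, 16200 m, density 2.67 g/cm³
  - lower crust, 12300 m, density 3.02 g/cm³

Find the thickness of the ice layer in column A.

2570 m

Take the compensation level at the base of the deeper column (depth z_c below the surface of column A) and equate Σ ρ_i t_i down to z_c; mantle fills any gap and the z_c terms cancel.
Column A: x×0.919 + 19800×2.72 + 10300×2.9 + (z_c − 30100 − x)×3.33
Column B: 2460×0 + 16200×2.67 + 12300×3.02 + (z_c − 2460 − 28500)×3.33
The z_c×3.33 term appears on both sides and cancels. Collect the known terms of each column as K = Σ(ρt)_known − 3.33 × (depth of known layers): K_A = 83726 − 3.33×30100 = −16507; K_B = 80400 − 3.33×(2460 + 28500) = −22696.8.
Balance: K_A − x×(3.33 − 0.919) = K_B, so x = (K_A − K_B)/(3.33 − 0.919) = 6189.8/2.411 = 2570 m.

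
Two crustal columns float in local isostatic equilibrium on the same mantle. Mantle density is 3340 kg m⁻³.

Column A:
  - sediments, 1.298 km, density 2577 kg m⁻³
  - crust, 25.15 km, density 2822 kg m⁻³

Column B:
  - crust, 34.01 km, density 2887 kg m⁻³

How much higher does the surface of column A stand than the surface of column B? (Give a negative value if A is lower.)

For any compensation level in the mantle, the mantle terms cancel and isostasy reduces to e = (Σt_A − Σt_B) − (Σ(ρt)_A − Σ(ρt)_B) / ρ_m.
Σt_A = 26.448 km; Σt_B = 34.01 km; Σ(ρt)_A = 74318.246; Σ(ρt)_B = 98186.87 (in km·kg m⁻³).
e = (26.448 − 34.01) − (74318.246 − 98186.87) / 3340 = −0.416 km.

−0.416 km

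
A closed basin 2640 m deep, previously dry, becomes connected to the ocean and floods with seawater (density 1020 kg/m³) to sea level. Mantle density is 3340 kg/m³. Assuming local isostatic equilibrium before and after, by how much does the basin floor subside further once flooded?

After flooding the water column is d + s deep. Its weight must equal the weight of mantle displaced by the extra subsidence s: (d + s) ρ_w = s ρ_m.
s = d ρ_w / (ρ_m − ρ_w) = 2640 m × 1020/(3340 − 1020) = 1160 m.

1160 m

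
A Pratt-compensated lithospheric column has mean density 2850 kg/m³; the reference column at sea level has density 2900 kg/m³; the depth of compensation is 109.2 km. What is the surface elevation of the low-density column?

ρ_ref D = ρ (D + h) → h = D (ρ_ref − ρ)/ρ.
h = 109.2 km × (2900 − 2850)/2850 = 1.92 km.

1.92 km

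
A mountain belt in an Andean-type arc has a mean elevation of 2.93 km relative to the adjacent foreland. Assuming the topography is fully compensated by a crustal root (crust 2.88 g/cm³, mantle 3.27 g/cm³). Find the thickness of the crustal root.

21.6 km

Equating mass per unit area of the two columns: the weight of the topography is balanced by the buoyancy of the root, ρ_c h = (ρ_m − ρ_c) r.
r = h · ρ_c / (ρ_m − ρ_c) = 2.93 km × 2.88 / (3.27 − 2.88) = 21.6 km.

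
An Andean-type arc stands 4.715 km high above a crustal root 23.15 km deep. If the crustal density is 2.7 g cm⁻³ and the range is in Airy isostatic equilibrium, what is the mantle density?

3.25 g cm⁻³

Airy balance: ρ_c h = (ρ_m − ρ_c) r → ρ_m = ρ_c (1 + h/r).
ρ_m = 2.7 × (1 + 4.715 km/23.15 km) = 3.25 g cm⁻³.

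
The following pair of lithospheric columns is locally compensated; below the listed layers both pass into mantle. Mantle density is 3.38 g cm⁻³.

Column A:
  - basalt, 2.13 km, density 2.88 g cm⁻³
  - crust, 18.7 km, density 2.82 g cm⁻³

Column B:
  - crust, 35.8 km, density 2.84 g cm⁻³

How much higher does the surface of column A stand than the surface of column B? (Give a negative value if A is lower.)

For any compensation level in the mantle, the mantle terms cancel and isostasy reduces to e = (Σt_A − Σt_B) − (Σ(ρt)_A − Σ(ρt)_B) / ρ_m.
Σt_A = 20.83 km; Σt_B = 35.8 km; Σ(ρt)_A = 58.8684; Σ(ρt)_B = 101.672 (in km·g cm⁻³).
e = (20.83 − 35.8) − (58.8684 − 101.672) / 3.38 = −2.31 km.

−2.31 km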